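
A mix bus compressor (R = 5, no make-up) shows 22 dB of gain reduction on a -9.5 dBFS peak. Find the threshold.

-37 dBFS

Let T be the threshold. Output overshoot = (input overshoot)/R, so -31.5 − T = (-9.5 − T)/5.
5·(-31.5 − T) = -9.5 − T → 4·T = -157.5 − (-9.5) = -148.
T = -148/4 = -37 dBFS.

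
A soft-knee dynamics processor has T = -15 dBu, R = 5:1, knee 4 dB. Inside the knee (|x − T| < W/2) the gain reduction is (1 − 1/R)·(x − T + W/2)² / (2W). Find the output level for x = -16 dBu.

-16.1 dBu

x − T + W/2 = -16 − (-15) + 2 = 1.
GR = (1 − 1/5) × 1² / 8 = 0.8 × 1 / 8 = 0.1 dB.
Output = -16 − 0.1 = -16.1 dBu.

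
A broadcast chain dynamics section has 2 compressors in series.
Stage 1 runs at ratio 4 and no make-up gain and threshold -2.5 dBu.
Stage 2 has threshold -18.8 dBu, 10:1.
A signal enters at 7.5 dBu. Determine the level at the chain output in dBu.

Stage 1: 7.5 dBu is 10 dB over -2.5 dBu; at 4:1 that becomes 2.5 dB over, giving 0 dBu.
Stage 2: 18.8 dB above -18.8 dBu, reduced 10:1 to 1.88 dB above → -16.92 dBu.

-16.92 dBu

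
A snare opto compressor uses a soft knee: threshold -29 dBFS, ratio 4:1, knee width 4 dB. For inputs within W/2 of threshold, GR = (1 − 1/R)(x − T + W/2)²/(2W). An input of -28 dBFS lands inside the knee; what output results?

x − T + W/2 = -28 − (-29) + 2 = 3.
GR = (1 − 1/4) × 3² / 8 = 0.75 × 9 / 8 = 0.84375 dB.
Output = -28 − 0.84375 = -28.84375 dBFS.

-28.84375 dBFS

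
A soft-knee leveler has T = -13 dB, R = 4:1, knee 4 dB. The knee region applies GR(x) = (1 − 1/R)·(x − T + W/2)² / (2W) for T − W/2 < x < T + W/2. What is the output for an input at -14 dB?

x − T + W/2 = -14 − (-13) + 2 = 1.
GR = (1 − 1/4) × 1² / 8 = 0.75 × 1 / 8 = 0.09375 dB.
Output = -14 − 0.09375 = -14.09375 dB.

-14.09375 dB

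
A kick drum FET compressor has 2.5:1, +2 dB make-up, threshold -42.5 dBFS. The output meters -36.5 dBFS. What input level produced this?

Before make-up, the level was -36.5 − 2 = -38.5 dBFS.
That's 4 dB above the -42.5 dBFS threshold.
Undo the ratio: input overshoot = 4 × 2.5 = 10 dB, giving input = -32.5 dBFS.

-32.5 dBFS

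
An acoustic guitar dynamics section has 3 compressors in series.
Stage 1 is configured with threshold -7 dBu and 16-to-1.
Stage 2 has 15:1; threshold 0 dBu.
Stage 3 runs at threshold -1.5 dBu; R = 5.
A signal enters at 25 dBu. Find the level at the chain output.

Stage 1: overshoot 32 dB → 32/16 = 2 dB → -5 dBu.
Stage 2: below threshold (-5 ≤ 0); passes unchanged; output -5 dBu.
Stage 3: -5 dBu is at or below the -1.5 dBu threshold — no compression; output -5 dBu.

-5 dBu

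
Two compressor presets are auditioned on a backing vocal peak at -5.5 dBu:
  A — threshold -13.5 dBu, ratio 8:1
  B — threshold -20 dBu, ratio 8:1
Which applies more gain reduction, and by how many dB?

A: 8 dB over, compressed to 1 dB over, so 7 dB of GR.
B: 14.5 dB over, compressed to 1.8125 dB over, so 12.6875 dB of GR.
Difference: 5.6875 dB in favour of B.

B, by 5.6875 dB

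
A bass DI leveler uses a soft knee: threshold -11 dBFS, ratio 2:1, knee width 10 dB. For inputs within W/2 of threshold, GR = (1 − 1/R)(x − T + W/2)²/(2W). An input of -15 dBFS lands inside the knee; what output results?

-15.025 dBFS

x − T + W/2 = -15 − (-11) + 5 = 1.
GR = (1 − 1/2) × 1² / 20 = 0.5 × 1 / 20 = 0.025 dB.
Output = -15 − 0.025 = -15.025 dBFS.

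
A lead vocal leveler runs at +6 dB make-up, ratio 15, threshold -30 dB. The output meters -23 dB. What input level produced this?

Remove make-up: -23 − 6 = -29 dB.
That's 1 dB above the -30 dB threshold.
Undo the ratio: input overshoot = 1 × 15 = 15 dB, giving input = -15 dB.

-15 dB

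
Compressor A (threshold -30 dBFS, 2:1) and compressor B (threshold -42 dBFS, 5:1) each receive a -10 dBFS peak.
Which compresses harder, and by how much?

B, by 15.6 dB

A: GR = 20 − 20/2 = 10 dB.
B: GR = 32 − 32/5 = 25.6 dB.
B applies 15.6 dB more gain reduction.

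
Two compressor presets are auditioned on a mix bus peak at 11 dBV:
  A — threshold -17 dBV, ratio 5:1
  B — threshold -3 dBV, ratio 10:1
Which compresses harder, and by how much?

A, by 9.8 dB

A: GR = 28 − 28/5 = 22.4 dB.
B: GR = 14 − 14/10 = 12.6 dB.
A reduces 9.8 dB more.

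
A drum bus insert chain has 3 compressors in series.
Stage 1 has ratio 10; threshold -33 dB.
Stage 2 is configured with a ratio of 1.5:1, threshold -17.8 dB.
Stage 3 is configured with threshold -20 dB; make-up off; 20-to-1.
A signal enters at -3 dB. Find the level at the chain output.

-30 dB

Stage 1: overshoot 30 dB → 30/10 = 3 dB → -30 dB.
Stage 2: below threshold (-30 ≤ -17.8); passes unchanged; output -30 dB.
Stage 3: -30 dB is at or below the -20 dB threshold — no compression; output -30 dB.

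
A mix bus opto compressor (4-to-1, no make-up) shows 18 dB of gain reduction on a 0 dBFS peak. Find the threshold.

Input is 24 dB above T (since output overshoot × R = input overshoot: (-18 − T)·4 = 0 − T gives T = -24 dBFS).
Check: -24 + (0 − (-24))/4 = -24 + 6 = -18 dBFS. ✓

-24 dBFS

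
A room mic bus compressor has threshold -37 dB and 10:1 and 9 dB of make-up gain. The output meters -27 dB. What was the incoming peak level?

Stripping the +9 dB make-up gives -36 dB at the gain stage.
That's 1 dB above the -37 dB threshold.
Before 10:1 compression the overshoot was 1 × 10 = 10 dB, so input = -37 + 10 = -27 dB.

-27 dB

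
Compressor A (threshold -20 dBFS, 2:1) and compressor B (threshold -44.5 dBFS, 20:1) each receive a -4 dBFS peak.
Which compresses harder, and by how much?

A: 16 dB over, compressed to 8 dB over, so 8 dB of GR.
B: 40.5 dB over, compressed to 2.025 dB over, so 38.475 dB of GR.
B applies 30.475 dB more gain reduction.

B, by 30.475 dB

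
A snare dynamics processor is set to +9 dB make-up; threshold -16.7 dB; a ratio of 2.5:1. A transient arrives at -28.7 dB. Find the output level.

-19.7 dB

-28.7 dB is 12 dB below the -16.7 dB threshold, so no gain reduction is applied.
Make-up gain adds 9 dB: -28.7 + 9 = -19.7 dB.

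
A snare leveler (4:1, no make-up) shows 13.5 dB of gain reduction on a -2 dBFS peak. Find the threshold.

Input is 18 dB above T (since output overshoot × R = input overshoot: (-15.5 − T)·4 = -2 − T gives T = -20 dBFS).
Check: -20 + (-2 − (-20))/4 = -20 + 4.5 = -15.5 dBFS. ✓

-20 dBFS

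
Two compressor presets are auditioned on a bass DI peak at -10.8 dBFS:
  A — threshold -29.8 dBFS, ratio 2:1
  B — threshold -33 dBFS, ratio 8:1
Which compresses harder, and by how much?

A: overshoot 19 dB → output overshoot 9.5 dB → GR 9.5 dB.
B: overshoot 22.2 dB → output overshoot 2.775 dB → GR 19.425 dB.
Difference: 9.925 dB in favour of B.

B, by 9.925 dB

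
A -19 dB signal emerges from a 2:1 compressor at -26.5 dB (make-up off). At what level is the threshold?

-34 dB

Gain reduction = -19 − (-26.5) = 7.5 dB; output overshoot = GR / (R − 1) = 7.5 / 1 = 7.5 dB.
Threshold = output − output overshoot = -26.5 − 7.5 = -34 dB.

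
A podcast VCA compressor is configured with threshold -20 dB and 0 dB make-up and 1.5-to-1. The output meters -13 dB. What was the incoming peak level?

The compressed level sits -13 − (-20) = 7 dB over threshold.
Before 1.5:1 compression the overshoot was 7 × 1.5 = 10.5 dB, so input = -20 + 10.5 = -9.5 dB.

-9.5 dB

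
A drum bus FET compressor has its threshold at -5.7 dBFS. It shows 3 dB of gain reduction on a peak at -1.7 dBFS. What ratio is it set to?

Input overshoot = -1.7 − (-5.7) = 4 dB.
Output overshoot = 4 − 3 = 1 dB.
Ratio = input overshoot / output overshoot = 4 / 1 = 4.

4:1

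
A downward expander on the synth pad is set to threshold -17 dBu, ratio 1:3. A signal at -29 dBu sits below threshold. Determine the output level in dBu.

Undershoot = (-17) − (-29) = 12 dB.
At 1:3, that expands to 36 dB under threshold.
Output = -17 − 36 = -53 dBu.

-53 dBu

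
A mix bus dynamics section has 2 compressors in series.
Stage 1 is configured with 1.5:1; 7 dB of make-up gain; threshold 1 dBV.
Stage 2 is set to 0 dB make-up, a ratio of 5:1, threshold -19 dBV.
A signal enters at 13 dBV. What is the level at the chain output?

Stage 1: 12 dB above 1 dBV, reduced 1.5:1 to 8 dB above → 9 dBV; +7 dB make-up → 16 dBV.
Stage 2: overshoot 35 dB → 35/5 = 7 dB → -12 dBV.

-12 dBV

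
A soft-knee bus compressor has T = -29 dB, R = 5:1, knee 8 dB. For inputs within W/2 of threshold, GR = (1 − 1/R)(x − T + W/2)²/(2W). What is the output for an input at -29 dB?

-29.8 dB

x − T + W/2 = -29 − (-29) + 4 = 4.
GR = (1 − 1/5) × 4² / 16 = 0.8 × 16 / 16 = 0.8 dB.
Output = -29 − 0.8 = -29.8 dB.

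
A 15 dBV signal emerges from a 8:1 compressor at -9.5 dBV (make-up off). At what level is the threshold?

Let T be the threshold. Output overshoot = (input overshoot)/R, so -9.5 − T = (15 − T)/8.
8·(-9.5 − T) = 15 − T → 7·T = -76 − 15 = -91.
T = -91/7 = -13 dBV.

-13 dBV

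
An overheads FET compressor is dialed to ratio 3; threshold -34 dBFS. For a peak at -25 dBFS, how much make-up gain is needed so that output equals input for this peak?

6 dB

Overshoot 9 dB → 9/3 = 3 dB after compression, so the compressed level is -34 + 3 = -31 dBFS.
Make-up = target − compressed = -25 − (-31) = 6 dB.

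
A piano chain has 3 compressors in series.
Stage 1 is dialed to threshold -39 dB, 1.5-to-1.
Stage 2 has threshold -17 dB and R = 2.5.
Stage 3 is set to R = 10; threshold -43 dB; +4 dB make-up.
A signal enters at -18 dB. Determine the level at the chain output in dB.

-37.2 dB

Stage 1: overshoot 21 dB → 21/1.5 = 14 dB → -25 dB.
Stage 2: -25 dB ≤ -17 dB, so stage 2 doesn't engage; output -25 dB.
Stage 3: 18 dB above -43 dB, reduced 10:1 to 1.8 dB above → -41.2 dB; +4 dB make-up → -37.2 dB.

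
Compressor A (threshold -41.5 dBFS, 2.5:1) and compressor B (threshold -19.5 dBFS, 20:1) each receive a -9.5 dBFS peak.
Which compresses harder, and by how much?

A, by 9.7 dB

A: overshoot 32 dB → output overshoot 12.8 dB → GR 19.2 dB.
B: overshoot 10 dB → output overshoot 0.5 dB → GR 9.5 dB.
A reduces 9.7 dB more.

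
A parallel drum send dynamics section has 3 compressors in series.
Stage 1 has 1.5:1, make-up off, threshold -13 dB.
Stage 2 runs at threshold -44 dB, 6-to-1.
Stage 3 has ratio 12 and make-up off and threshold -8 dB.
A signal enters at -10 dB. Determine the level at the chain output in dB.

-38.5 dB

Stage 1: -10 dB is 3 dB over -13 dB; at 1.5:1 that becomes 2 dB over, giving -11 dB.
Stage 2: overshoot 33 dB → 33/6 = 5.5 dB → -38.5 dB.
Stage 3: below threshold (-38.5 ≤ -8); passes unchanged; output -38.5 dB.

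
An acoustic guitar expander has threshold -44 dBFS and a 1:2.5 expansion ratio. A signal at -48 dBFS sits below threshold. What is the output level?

Below threshold, a 1:2.5 expander applies gain = (2.5−1)×(T − x) of attenuation.
(2.5−1) × 4 = 6 dB, so output = -48 − 6 = -54 dBFS.

-54 dBFS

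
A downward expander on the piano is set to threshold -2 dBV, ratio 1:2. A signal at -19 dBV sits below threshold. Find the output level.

-36 dBV

Below threshold, a 1:2 expander applies gain = (2−1)×(T − x) of attenuation.
(2−1) × 17 = 17 dB, so output = -19 − 17 = -36 dBV.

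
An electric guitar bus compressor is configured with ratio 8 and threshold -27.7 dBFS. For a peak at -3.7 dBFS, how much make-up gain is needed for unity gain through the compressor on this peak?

21 dB

Without make-up, output = threshold + overshoot/8 = -27.7 + 3 = -24.7 dBFS.
Gap to target: 21 dB.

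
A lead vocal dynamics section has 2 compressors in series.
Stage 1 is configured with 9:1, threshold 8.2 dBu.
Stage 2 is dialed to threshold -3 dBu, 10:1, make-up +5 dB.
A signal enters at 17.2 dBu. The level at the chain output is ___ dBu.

Stage 1: 17.2 dBu is 9 dB over 8.2 dBu; at 9:1 that becomes 1 dB over, giving 9.2 dBu.
Stage 2: 12.2 dB above -3 dBu, reduced 10:1 to 1.22 dB above → -1.78 dBu; +5 dB make-up → 3.22 dBu.

3.22 dBu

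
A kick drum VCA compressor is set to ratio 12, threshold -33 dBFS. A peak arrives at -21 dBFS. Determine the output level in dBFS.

The input is 12 dB above the -33 dBFS threshold.
At 12:1 the overshoot is divided by 12, leaving 1 dB above threshold.
That puts the output at -32 dBFS.

-32 dBFS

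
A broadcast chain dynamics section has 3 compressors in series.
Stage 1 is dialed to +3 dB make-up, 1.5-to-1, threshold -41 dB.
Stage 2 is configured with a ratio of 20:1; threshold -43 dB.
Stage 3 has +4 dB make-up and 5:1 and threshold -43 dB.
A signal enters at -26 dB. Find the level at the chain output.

Stage 1: -26 dB is 15 dB over -41 dB; at 1.5:1 that becomes 10 dB over, giving -31 dB; +3 dB make-up → -28 dB.
Stage 2: 15 dB above -43 dB, reduced 20:1 to 0.75 dB above → -42.25 dB.
Stage 3: 0.75 dB above -43 dB, reduced 5:1 to 0.15 dB above → -42.85 dB; +4 dB make-up → -38.85 dB.

-38.85 dB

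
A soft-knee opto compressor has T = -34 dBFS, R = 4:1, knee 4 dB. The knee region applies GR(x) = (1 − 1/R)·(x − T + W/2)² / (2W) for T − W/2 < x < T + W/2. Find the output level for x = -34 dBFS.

x − T + W/2 = -34 − (-34) + 2 = 2.
GR = (1 − 1/4) × 2² / 8 = 0.75 × 4 / 8 = 0.375 dB.
Output = -34 − 0.375 = -34.375 dBFS.

-34.375 dBFS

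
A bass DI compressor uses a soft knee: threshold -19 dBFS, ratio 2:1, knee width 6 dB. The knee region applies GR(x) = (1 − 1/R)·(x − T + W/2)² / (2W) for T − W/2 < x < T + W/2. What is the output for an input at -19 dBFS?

x − T + W/2 = -19 − (-19) + 3 = 3.
GR = (1 − 1/2) × 3² / 12 = 0.5 × 9 / 12 = 0.375 dB.
Output = -19 − 0.375 = -19.375 dBFS.

-19.375 dBFS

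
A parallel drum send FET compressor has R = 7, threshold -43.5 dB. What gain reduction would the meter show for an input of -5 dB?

Overshoot = -5 − (-43.5) = 38.5 dB.
A 7:1 ratio leaves 5.5 dB of that excess.
Gain reduction = 38.5 − 5.5 = 33 dB.

33 dB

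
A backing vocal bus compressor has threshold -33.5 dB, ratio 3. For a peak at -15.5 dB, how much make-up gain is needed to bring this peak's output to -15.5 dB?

12 dB

The peak compresses to -33.5 + 18/3 = -27.5 dB.
To reach -15.5 dB requires -15.5 − (-27.5) = 12 dB of make-up.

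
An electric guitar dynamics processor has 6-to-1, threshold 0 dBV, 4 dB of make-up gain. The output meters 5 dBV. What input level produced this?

6 dBV

Remove make-up: 5 − 4 = 1 dBV.
Post-compression overshoot = 1 − 0 = 1 dB.
Undo the ratio: input overshoot = 1 × 6 = 6 dB, giving input = 6 dBV.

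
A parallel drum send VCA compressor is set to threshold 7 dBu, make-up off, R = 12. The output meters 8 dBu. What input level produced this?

19 dBu

Post-compression overshoot = 8 − 7 = 1 dB.
Undo the ratio: input overshoot = 1 × 12 = 12 dB, giving input = 19 dBu.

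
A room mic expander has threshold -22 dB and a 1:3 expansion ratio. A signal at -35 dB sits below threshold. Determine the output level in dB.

Undershoot = (-22) − (-35) = 13 dB.
At 1:3, that expands to 39 dB under threshold.
Output = -22 − 39 = -61 dB.

-61 dB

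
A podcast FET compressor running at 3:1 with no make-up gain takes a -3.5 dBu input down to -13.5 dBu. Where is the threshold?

-18.5 dBu

Input is 15 dB above T (since output overshoot × R = input overshoot: (-13.5 − T)·3 = -3.5 − T gives T = -18.5 dBu).
Check: -18.5 + (-3.5 − (-18.5))/3 = -18.5 + 5 = -13.5 dBu. ✓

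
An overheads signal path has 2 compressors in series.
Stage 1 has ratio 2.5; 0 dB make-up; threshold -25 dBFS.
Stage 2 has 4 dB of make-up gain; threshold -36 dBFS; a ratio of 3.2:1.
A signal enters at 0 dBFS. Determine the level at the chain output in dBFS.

Stage 1: 0 dBFS is 25 dB over -25 dBFS; at 2.5:1 that becomes 10 dB over, giving -15 dBFS.
Stage 2: -15 dBFS is 21 dB over -36 dBFS; at 3.2:1 that becomes 6.5625 dB over, giving -29.4375 dBFS; +4 dB make-up → -25.4375 dBFS.

-25.4375 dBFS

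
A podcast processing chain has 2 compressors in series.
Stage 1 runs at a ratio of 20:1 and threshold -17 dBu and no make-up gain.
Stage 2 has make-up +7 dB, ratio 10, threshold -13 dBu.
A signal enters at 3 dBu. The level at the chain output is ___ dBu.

-9 dBu

Stage 1: 3 dBu is 20 dB over -17 dBu; at 20:1 that becomes 1 dB over, giving -16 dBu.
Stage 2: -16 dBu ≤ -13 dBu, so stage 2 doesn't engage; make-up brings it to -9 dBu.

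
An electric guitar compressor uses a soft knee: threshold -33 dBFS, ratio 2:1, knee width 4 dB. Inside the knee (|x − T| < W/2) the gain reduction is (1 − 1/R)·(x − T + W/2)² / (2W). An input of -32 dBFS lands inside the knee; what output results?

-32.5625 dBFS

x − T + W/2 = -32 − (-33) + 2 = 3.
GR = (1 − 1/2) × 3² / 8 = 0.5 × 9 / 8 = 0.5625 dB.
Output = -32 − 0.5625 = -32.5625 dBFS.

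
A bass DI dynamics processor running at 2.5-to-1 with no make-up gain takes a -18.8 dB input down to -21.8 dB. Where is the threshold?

-23.8 dB

Let T be the threshold. Output overshoot = (input overshoot)/R, so -21.8 − T = (-18.8 − T)/2.5.
2.5·(-21.8 − T) = -18.8 − T → 1.5·T = -54.5 − (-18.8) = -35.7.
T = -35.7/1.5 = -23.8 dB.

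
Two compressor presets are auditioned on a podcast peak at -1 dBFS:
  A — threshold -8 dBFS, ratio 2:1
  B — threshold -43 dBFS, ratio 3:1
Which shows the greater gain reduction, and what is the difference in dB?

B, by 24.5 dB

A: 7 dB over, compressed to 3.5 dB over, so 3.5 dB of GR.
B: 42 dB over, compressed to 14 dB over, so 28 dB of GR.
Difference: 24.5 dB in favour of B.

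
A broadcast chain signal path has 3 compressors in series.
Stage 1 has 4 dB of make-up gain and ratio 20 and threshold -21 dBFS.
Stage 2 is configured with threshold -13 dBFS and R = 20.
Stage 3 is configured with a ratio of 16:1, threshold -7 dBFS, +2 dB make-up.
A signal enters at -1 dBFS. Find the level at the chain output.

-14 dBFS

Stage 1: -1 dBFS is 20 dB over -21 dBFS; at 20:1 that becomes 1 dB over, giving -20 dBFS; +4 dB make-up → -16 dBFS.
Stage 2: -16 dBFS is at or below the -13 dBFS threshold — no compression; output -16 dBFS.
Stage 3: -16 dBFS is at or below the -7 dBFS threshold — no compression; make-up brings it to -14 dBFS.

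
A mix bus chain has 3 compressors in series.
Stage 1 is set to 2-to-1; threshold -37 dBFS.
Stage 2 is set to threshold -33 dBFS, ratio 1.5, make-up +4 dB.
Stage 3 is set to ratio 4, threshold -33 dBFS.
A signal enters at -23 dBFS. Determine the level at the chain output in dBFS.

Stage 1: overshoot 14 dB → 14/2 = 7 dB → -30 dBFS.
Stage 2: overshoot 3 dB → 3/1.5 = 2 dB → -31 dBFS; +4 dB make-up → -27 dBFS.
Stage 3: overshoot 6 dB → 6/4 = 1.5 dB → -31.5 dBFS.

-31.5 dBFS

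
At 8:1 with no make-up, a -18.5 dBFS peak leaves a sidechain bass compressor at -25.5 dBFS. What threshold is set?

-26.5 dBFS

Let T be the threshold. Output overshoot = (input overshoot)/R, so -25.5 − T = (-18.5 − T)/8.
8·(-25.5 − T) = -18.5 − T → 7·T = -204 − (-18.5) = -185.5.
T = -185.5/7 = -26.5 dBFS.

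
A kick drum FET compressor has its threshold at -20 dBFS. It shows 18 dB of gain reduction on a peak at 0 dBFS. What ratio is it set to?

10:1

Input overshoot = 0 − (-20) = 20 dB.
Output overshoot = 20 − 18 = 2 dB.
Ratio = input overshoot / output overshoot = 20 / 2 = 10.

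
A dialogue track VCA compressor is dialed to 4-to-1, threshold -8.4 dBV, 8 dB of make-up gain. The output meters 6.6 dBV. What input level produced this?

Stripping the +8 dB make-up gives -1.4 dBV at the gain stage.
That's 7 dB above the -8.4 dBV threshold.
Input overshoot = R × output overshoot = 28 dB → input = -8.4 + 28 = 19.6 dBV.

19.6 dBV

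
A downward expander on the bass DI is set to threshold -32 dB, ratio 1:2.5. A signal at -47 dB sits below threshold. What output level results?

-69.5 dB

Below threshold, a 1:2.5 expander applies gain = (2.5−1)×(T − x) of attenuation.
(2.5−1) × 15 = 22.5 dB, so output = -47 − 22.5 = -69.5 dB.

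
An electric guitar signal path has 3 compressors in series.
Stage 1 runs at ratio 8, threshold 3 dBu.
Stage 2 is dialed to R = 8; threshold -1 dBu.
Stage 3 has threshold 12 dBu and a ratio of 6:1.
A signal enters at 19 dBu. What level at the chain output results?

Stage 1: 16 dB above 3 dBu, reduced 8:1 to 2 dB above → 5 dBu.
Stage 2: overshoot 6 dB → 6/8 = 0.75 dB → -0.25 dBu.
Stage 3: -0.25 dBu is at or below the 12 dBu threshold — no compression; output -0.25 dBu.

-0.25 dBu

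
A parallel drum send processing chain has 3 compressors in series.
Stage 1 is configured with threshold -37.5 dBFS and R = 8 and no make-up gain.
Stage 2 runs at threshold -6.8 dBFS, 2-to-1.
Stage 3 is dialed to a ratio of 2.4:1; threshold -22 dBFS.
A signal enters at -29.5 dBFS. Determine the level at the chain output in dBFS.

Stage 1: -29.5 dBFS is 8 dB over -37.5 dBFS; at 8:1 that becomes 1 dB over, giving -36.5 dBFS.
Stage 2: -36.5 dBFS ≤ -6.8 dBFS, so stage 2 doesn't engage; output -36.5 dBFS.
Stage 3: below threshold (-36.5 ≤ -22); passes unchanged; output -36.5 dBFS.

-36.5 dBFS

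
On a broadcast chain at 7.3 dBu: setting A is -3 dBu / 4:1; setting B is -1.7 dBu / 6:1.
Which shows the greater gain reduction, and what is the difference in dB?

A, by 0.225 dB

A: 10.3 dB over, compressed to 2.575 dB over, so 7.725 dB of GR.
B: 9 dB over, compressed to 1.5 dB over, so 7.5 dB of GR.
A reduces 0.225 dB more.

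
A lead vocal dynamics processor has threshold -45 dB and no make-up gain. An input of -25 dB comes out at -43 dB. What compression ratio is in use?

Input overshoot = -25 − (-45) = 20 dB; output overshoot = -43 − (-45) = 2 dB.
Ratio = 20 / 2 = 10.

10:1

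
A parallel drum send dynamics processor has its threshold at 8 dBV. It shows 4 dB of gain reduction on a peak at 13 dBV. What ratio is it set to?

Input overshoot = 13 − 8 = 5 dB.
Output overshoot = 5 − 4 = 1 dB.
Ratio = input overshoot / output overshoot = 5 / 1 = 5.

5:1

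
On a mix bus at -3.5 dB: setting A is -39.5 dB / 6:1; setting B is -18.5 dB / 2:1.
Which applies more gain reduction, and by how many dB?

A, by 22.5 dB

A: GR = 36 − 36/6 = 30 dB.
B: GR = 15 − 15/2 = 7.5 dB.
A reduces 22.5 dB more.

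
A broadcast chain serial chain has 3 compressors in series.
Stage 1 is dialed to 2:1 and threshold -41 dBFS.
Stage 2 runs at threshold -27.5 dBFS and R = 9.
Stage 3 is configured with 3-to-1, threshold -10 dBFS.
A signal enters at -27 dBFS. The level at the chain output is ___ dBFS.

Stage 1: overshoot 14 dB → 14/2 = 7 dB → -34 dBFS.
Stage 2: -34 dBFS ≤ -27.5 dBFS, so stage 2 doesn't engage; output -34 dBFS.
Stage 3: below threshold (-34 ≤ -10); passes unchanged; output -34 dBFS.

-34 dBFS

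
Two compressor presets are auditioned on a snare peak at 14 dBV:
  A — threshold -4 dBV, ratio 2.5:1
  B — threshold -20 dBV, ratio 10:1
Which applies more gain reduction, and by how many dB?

B, by 19.8 dB

A: GR = 18 − 18/2.5 = 10.8 dB.
B: GR = 34 − 34/10 = 30.6 dB.
Difference: 19.8 dB in favour of B.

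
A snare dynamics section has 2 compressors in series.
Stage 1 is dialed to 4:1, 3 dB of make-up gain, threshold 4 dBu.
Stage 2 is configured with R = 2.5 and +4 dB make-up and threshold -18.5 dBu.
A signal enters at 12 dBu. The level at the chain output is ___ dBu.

Stage 1: 12 dBu is 8 dB over 4 dBu; at 4:1 that becomes 2 dB over, giving 6 dBu; +3 dB make-up → 9 dBu.
Stage 2: 9 dBu is 27.5 dB over -18.5 dBu; at 2.5:1 that becomes 11 dB over, giving -7.5 dBu; +4 dB make-up → -3.5 dBu.

-3.5 dBu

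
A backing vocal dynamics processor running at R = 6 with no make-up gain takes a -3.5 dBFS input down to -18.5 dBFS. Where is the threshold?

Input is 18 dB above T (since output overshoot × R = input overshoot: (-18.5 − T)·6 = -3.5 − T gives T = -21.5 dBFS).
Check: -21.5 + (-3.5 − (-21.5))/6 = -21.5 + 3 = -18.5 dBFS. ✓

-21.5 dBFS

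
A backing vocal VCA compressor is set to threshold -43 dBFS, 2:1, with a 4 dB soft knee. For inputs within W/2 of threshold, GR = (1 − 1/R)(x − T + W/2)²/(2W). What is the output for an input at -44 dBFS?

-44.0625 dBFS

x − T + W/2 = -44 − (-43) + 2 = 1.
GR = (1 − 1/2) × 1² / 8 = 0.5 × 1 / 8 = 0.0625 dB.
Output = -44 − 0.0625 = -44.0625 dBFS.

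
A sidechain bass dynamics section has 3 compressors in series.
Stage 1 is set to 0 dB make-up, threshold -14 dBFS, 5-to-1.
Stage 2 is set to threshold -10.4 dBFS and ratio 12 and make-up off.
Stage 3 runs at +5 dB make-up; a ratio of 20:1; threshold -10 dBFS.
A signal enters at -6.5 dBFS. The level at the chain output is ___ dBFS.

-7.5 dBFS

Stage 1: -6.5 dBFS is 7.5 dB over -14 dBFS; at 5:1 that becomes 1.5 dB over, giving -12.5 dBFS.
Stage 2: -12.5 dBFS ≤ -10.4 dBFS, so stage 2 doesn't engage; output -12.5 dBFS.
Stage 3: -12.5 dBFS is at or below the -10 dBFS threshold — no compression; make-up brings it to -7.5 dBFS.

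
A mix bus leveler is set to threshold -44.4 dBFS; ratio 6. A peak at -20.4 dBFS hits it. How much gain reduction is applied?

20 dB

The signal is 24 dB above threshold.
A 6:1 ratio leaves 4 dB of that excess.
Gain reduction = 24 − 4 = 20 dB.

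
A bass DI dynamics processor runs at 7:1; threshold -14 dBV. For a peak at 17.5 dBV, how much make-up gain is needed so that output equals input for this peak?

Overshoot 31.5 dB → 31.5/7 = 4.5 dB after compression, so the compressed level is -14 + 4.5 = -9.5 dBV.
Make-up = target − compressed = 17.5 − (-9.5) = 27 dB.

27 dB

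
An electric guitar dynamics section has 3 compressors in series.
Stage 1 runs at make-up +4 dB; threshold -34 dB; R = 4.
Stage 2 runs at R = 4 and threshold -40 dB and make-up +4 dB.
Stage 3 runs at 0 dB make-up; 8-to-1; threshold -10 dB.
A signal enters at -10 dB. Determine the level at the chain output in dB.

-32 dB

Stage 1: 24 dB above -34 dB, reduced 4:1 to 6 dB above → -28 dB; +4 dB make-up → -24 dB.
Stage 2: overshoot 16 dB → 16/4 = 4 dB → -36 dB; +4 dB make-up → -32 dB.
Stage 3: below threshold (-32 ≤ -10); passes unchanged; output -32 dB.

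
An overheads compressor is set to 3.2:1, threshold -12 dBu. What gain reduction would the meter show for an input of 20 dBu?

Overshoot = 20 − (-12) = 32 dB.
A 3.2:1 ratio leaves 10 dB of that excess.
Gain reduction = 32 − 10 = 22 dB.

22 dB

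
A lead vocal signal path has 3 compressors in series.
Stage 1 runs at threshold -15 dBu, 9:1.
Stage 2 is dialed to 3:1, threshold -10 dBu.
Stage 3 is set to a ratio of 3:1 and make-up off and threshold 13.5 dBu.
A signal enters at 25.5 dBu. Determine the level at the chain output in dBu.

-10.5 dBu

Stage 1: overshoot 40.5 dB → 40.5/9 = 4.5 dB → -10.5 dBu.
Stage 2: -10.5 dBu is at or below the -10 dBu threshold — no compression; output -10.5 dBu.
Stage 3: -10.5 dBu ≤ 13.5 dBu, so stage 3 doesn't engage; output -10.5 dBu.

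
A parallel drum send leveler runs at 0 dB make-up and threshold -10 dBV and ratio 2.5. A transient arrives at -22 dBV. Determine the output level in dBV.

-22 dBV

-22 dBV is 12 dB below the -10 dBV threshold, so no gain reduction is applied.
Output = input = -22 dBV.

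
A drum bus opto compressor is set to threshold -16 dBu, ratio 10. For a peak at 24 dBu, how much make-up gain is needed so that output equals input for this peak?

Overshoot 40 dB → 40/10 = 4 dB after compression, so the compressed level is -16 + 4 = -12 dBu.
Make-up = target − compressed = 24 − (-12) = 36 dB.

36 dB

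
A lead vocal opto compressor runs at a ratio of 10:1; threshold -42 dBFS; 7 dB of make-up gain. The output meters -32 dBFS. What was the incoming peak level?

Before make-up, the level was -32 − 7 = -39 dBFS.
Post-compression overshoot = -39 − (-42) = 3 dB.
Before 10:1 compression the overshoot was 3 × 10 = 30 dB, so input = -42 + 30 = -12 dBFS.

-12 dBFS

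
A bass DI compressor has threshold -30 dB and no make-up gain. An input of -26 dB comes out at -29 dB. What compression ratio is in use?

4:1

Input overshoot = -26 − (-30) = 4 dB; output overshoot = -29 − (-30) = 1 dB.
Ratio = 4 / 1 = 4.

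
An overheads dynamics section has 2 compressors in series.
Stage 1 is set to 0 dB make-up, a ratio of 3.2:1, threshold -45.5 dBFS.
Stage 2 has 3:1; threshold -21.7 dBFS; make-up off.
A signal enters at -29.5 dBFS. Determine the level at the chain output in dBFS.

Stage 1: 16 dB above -45.5 dBFS, reduced 3.2:1 to 5 dB above → -40.5 dBFS.
Stage 2: -40.5 dBFS is at or below the -21.7 dBFS threshold — no compression; output -40.5 dBFS.

-40.5 dBFS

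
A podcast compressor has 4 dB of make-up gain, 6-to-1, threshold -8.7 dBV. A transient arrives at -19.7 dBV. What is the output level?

-15.7 dBV

-19.7 dBV is 11 dB below the -8.7 dBV threshold, so no gain reduction is applied.
Make-up gain adds 4 dB: -19.7 + 4 = -15.7 dBV.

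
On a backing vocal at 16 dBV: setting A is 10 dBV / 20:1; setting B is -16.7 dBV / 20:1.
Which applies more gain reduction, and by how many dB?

A: GR = 6 − 6/20 = 5.7 dB.
B: GR = 32.7 − 32.7/20 = 31.065 dB.
B reduces 25.365 dB more.

B, by 25.365 dB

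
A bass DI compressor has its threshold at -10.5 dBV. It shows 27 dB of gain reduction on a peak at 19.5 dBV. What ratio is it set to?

Input overshoot = 19.5 − (-10.5) = 30 dB.
Output overshoot = 30 − 27 = 3 dB.
Ratio = input overshoot / output overshoot = 30 / 3 = 10.

10:1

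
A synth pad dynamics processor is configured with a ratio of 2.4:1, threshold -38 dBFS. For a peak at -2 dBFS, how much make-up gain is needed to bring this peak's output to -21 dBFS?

2 dB

Overshoot 36 dB → 36/2.4 = 15 dB after compression, so the compressed level is -38 + 15 = -23 dBFS.
Make-up = target − compressed = -21 − (-23) = 2 dB.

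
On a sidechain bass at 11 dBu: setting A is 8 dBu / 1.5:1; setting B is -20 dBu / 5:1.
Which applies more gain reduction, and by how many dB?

A: overshoot 3 dB → output overshoot 2 dB → GR 1 dB.
B: overshoot 31 dB → output overshoot 6.2 dB → GR 24.8 dB.
B reduces 23.8 dB more.

B, by 23.8 dB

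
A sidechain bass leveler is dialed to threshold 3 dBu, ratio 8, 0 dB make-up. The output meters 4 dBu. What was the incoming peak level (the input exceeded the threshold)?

Post-compression overshoot = 4 − 3 = 1 dB.
Before 8:1 compression the overshoot was 1 × 8 = 8 dB, so input = 3 + 8 = 11 dBu.

11 dBu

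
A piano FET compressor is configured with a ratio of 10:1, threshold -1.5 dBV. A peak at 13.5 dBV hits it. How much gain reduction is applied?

13.5 dB

13.5 dBV exceeds the threshold by 15 dB.
A 10:1 ratio leaves 1.5 dB of that excess.
GR = overshoot in − overshoot out = 15 − 1.5 = 13.5 dB.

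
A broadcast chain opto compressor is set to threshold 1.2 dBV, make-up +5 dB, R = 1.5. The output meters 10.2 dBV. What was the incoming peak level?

Remove make-up: 10.2 − 5 = 5.2 dBV.
That's 4 dB above the 1.2 dBV threshold.
Before 1.5:1 compression the overshoot was 4 × 1.5 = 6 dB, so input = 1.2 + 6 = 7.2 dBV.

7.2 dBV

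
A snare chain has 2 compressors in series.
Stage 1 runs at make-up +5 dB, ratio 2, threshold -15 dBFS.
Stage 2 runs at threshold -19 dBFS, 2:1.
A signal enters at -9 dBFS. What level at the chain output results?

-13 dBFS

Stage 1: -9 dBFS is 6 dB over -15 dBFS; at 2:1 that becomes 3 dB over, giving -12 dBFS; +5 dB make-up → -7 dBFS.
Stage 2: overshoot 12 dB → 12/2 = 6 dB → -13 dBFS.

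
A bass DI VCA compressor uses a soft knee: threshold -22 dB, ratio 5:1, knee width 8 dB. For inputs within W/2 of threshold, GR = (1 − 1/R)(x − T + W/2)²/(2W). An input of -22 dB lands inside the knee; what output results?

x − T + W/2 = -22 − (-22) + 4 = 4.
GR = (1 − 1/5) × 4² / 16 = 0.8 × 16 / 16 = 0.8 dB.
Output = -22 − 0.8 = -22.8 dB.

-22.8 dB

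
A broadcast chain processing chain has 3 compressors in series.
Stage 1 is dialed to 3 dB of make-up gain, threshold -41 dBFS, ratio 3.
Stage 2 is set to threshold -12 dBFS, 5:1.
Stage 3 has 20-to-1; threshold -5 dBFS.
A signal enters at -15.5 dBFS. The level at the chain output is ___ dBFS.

Stage 1: 25.5 dB above -41 dBFS, reduced 3:1 to 8.5 dB above → -32.5 dBFS; +3 dB make-up → -29.5 dBFS.
Stage 2: -29.5 dBFS ≤ -12 dBFS, so stage 2 doesn't engage; output -29.5 dBFS.
Stage 3: below threshold (-29.5 ≤ -5); passes unchanged; output -29.5 dBFS.

-29.5 dBFS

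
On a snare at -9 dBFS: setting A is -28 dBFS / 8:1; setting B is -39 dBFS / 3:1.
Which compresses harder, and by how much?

A: overshoot 19 dB → output overshoot 2.375 dB → GR 16.625 dB.
B: overshoot 30 dB → output overshoot 10 dB → GR 20 dB.
B reduces 3.375 dB more.

B, by 3.375 dB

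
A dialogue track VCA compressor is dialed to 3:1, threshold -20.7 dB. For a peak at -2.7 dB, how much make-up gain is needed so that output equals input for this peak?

The peak compresses to -20.7 + 18/3 = -14.7 dB.
To reach -2.7 dB requires -2.7 − (-14.7) = 12 dB of make-up.

12 dB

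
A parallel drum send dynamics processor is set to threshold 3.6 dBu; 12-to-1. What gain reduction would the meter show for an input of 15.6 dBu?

11 dB

Overshoot = 15.6 − 3.6 = 12 dB.
At 12:1, output sits 12/12 = 1 dB above threshold.
So the signal is attenuated by 12 − 1 = 11 dB.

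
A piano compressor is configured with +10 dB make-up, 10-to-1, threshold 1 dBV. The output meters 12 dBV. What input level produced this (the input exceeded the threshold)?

11 dBV

Remove make-up: 12 − 10 = 2 dBV.
The compressed level sits 2 − 1 = 1 dB over threshold.
Input overshoot = R × output overshoot = 10 dB → input = 1 + 10 = 11 dBV.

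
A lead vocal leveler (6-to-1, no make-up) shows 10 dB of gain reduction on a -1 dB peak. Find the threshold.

-13 dB

Gain reduction = -1 − (-11) = 10 dB; output overshoot = GR / (R − 1) = 10 / 5 = 2 dB.
Threshold = output − output overshoot = -11 − 2 = -13 dB.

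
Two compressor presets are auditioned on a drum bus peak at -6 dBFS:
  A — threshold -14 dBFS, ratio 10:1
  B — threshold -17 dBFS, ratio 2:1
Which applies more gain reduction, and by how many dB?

A: overshoot 8 dB → output overshoot 0.8 dB → GR 7.2 dB.
B: overshoot 11 dB → output overshoot 5.5 dB → GR 5.5 dB.
A applies 1.7 dB more gain reduction.

A, by 1.7 dB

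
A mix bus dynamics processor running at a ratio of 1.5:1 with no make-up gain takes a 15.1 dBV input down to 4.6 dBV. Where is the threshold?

-16.4 dBV

Input is 31.5 dB above T (since output overshoot × R = input overshoot: (4.6 − T)·1.5 = 15.1 − T gives T = -16.4 dBV).
Check: -16.4 + (15.1 − (-16.4))/1.5 = -16.4 + 21 = 4.6 dBV. ✓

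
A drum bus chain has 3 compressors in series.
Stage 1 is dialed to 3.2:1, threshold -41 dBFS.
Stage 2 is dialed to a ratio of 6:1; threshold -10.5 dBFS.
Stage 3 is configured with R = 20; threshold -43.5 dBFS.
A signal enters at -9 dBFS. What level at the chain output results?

-42.875 dBFS

Stage 1: 32 dB above -41 dBFS, reduced 3.2:1 to 10 dB above → -31 dBFS.
Stage 2: -31 dBFS ≤ -10.5 dBFS, so stage 2 doesn't engage; output -31 dBFS.
Stage 3: overshoot 12.5 dB → 12.5/20 = 0.625 dB → -42.875 dBFS.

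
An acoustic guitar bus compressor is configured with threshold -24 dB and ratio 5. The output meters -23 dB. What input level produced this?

-19 dB

The compressed level sits -23 − (-24) = 1 dB over threshold.
Undo the ratio: input overshoot = 1 × 5 = 5 dB, giving input = -19 dB.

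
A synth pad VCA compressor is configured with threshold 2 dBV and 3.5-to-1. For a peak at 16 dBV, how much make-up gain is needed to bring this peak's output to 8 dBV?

2 dB

The peak compresses to 2 + 14/3.5 = 6 dBV.
To reach 8 dBV requires 8 − 6 = 2 dB of make-up.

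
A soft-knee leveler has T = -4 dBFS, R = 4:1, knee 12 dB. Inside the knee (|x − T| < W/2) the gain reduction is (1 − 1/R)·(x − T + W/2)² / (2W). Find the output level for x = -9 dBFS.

x − T + W/2 = -9 − (-4) + 6 = 1.
GR = (1 − 1/4) × 1² / 24 = 0.75 × 1 / 24 = 0.03125 dB.
Output = -9 − 0.03125 = -9.03125 dBFS.

-9.03125 dBFS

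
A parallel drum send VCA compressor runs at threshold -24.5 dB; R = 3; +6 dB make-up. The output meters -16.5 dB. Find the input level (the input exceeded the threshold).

Remove make-up: -16.5 − 6 = -22.5 dB.
That's 2 dB above the -24.5 dB threshold.
Input overshoot = R × output overshoot = 6 dB → input = -24.5 + 6 = -18.5 dB.

-18.5 dB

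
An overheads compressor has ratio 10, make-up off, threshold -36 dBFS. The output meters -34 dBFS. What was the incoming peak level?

The compressed level sits -34 − (-36) = 2 dB over threshold.
Input overshoot = R × output overshoot = 20 dB → input = -36 + 20 = -16 dBFS.

-16 dBFS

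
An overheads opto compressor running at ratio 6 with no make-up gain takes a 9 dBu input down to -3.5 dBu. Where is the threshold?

Gain reduction = 9 − (-3.5) = 12.5 dB; output overshoot = GR / (R − 1) = 12.5 / 5 = 2.5 dB.
Threshold = output − output overshoot = -3.5 − 2.5 = -6 dBu.

-6 dBu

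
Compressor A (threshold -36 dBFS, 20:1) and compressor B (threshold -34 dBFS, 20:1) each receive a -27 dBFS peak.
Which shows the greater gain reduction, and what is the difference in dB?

A, by 1.9 dB

A: 9 dB over, compressed to 0.45 dB over, so 8.55 dB of GR.
B: 7 dB over, compressed to 0.35 dB over, so 6.65 dB of GR.
A reduces 1.9 dB more.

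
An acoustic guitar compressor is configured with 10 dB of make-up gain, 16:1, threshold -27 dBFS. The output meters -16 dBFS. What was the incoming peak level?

-11 dBFS

Remove make-up: -16 − 10 = -26 dBFS.
Post-compression overshoot = -26 − (-27) = 1 dB.
Undo the ratio: input overshoot = 1 × 16 = 16 dB, giving input = -11 dBFS.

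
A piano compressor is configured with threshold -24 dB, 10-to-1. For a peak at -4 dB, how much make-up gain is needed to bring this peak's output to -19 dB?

Without make-up, output = threshold + overshoot/10 = -24 + 2 = -22 dB.
Gap to target: 3 dB.

3 dB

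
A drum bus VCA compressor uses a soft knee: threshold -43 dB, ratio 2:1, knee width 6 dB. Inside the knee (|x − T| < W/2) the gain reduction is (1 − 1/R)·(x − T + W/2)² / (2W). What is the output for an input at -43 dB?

x − T + W/2 = -43 − (-43) + 3 = 3.
GR = (1 − 1/2) × 3² / 12 = 0.5 × 9 / 12 = 0.375 dB.
Output = -43 − 0.375 = -43.375 dB.

-43.375 dB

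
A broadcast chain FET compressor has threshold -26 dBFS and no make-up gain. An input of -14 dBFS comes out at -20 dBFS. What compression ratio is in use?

Input overshoot = -14 − (-26) = 12 dB; output overshoot = -20 − (-26) = 6 dB.
Ratio = 12 / 6 = 2.

2:1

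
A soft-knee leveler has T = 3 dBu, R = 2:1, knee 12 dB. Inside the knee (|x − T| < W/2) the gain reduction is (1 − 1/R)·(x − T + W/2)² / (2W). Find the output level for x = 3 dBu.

2.25 dBu

x − T + W/2 = 3 − 3 + 6 = 6.
GR = (1 − 1/2) × 6² / 24 = 0.5 × 36 / 24 = 0.75 dB.
Output = 3 − 0.75 = 2.25 dBu.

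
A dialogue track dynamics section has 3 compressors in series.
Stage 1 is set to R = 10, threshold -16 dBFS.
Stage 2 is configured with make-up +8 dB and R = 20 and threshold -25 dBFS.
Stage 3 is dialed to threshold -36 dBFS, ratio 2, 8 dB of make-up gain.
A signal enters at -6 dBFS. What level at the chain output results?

Stage 1: 10 dB above -16 dBFS, reduced 10:1 to 1 dB above → -15 dBFS.
Stage 2: 10 dB above -25 dBFS, reduced 20:1 to 0.5 dB above → -24.5 dBFS; +8 dB make-up → -16.5 dBFS.
Stage 3: 19.5 dB above -36 dBFS, reduced 2:1 to 9.75 dB above → -26.25 dBFS; +8 dB make-up → -18.25 dBFS.

-18.25 dBFS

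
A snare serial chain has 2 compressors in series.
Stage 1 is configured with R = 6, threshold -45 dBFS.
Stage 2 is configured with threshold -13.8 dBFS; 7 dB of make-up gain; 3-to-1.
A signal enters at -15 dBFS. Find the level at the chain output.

Stage 1: -15 dBFS is 30 dB over -45 dBFS; at 6:1 that becomes 5 dB over, giving -40 dBFS.
Stage 2: below threshold (-40 ≤ -13.8); passes unchanged; make-up brings it to -33 dBFS.

-33 dBFS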